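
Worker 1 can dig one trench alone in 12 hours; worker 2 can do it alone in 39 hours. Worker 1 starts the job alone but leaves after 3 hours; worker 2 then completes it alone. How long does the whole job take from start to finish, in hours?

In 3 hours worker 1 does 3/12 = 1/4 of the job, leaving 3/4.
Worker 2 works at 1/39 per hour, so finishing takes 3/4 ÷ 1/39 = 117/4 hours.
Total time = 3 + 117/4 = 129/4 hours.

129/4 hours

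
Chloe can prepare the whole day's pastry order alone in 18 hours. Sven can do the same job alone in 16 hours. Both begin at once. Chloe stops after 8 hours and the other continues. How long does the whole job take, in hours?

In the first 8 hours the combined rate is 17/144, so 17/18 of the job is done, leaving 1/18.
After Chloe leaves the rate is 1/16 per hour; the remaining 1/18 takes 8/9 hours.
Total = 8 + 8/9 = 80/9 hours.

80/9 hours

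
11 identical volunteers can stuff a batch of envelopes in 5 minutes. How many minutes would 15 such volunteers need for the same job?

11/3 minutes

Total work is 11·5 = 55 volunteer-minutes.
With 15 volunteers: 55/15 = 11/3 minutes.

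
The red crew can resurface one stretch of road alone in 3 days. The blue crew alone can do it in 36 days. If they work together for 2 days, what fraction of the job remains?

5/18

Combined rate: 1/3 + 1/36 = (12 + 1)/36 = 13/36 per day.
In 2 days they complete 2·13/36 = 13/18 of the job.
So 5/18 remains.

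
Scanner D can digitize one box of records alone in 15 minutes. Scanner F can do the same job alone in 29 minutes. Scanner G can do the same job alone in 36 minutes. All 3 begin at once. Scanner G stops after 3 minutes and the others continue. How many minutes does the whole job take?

145/16 minutes

In the first 3 minutes the combined rate is 673/5220, so 673/1740 of the job is done, leaving 1067/1740.
After Scanner G leaves the rate is 44/435 per minute; the remaining 1067/1740 takes 97/16 minutes.
Total = 3 + 97/16 = 145/16 minutes.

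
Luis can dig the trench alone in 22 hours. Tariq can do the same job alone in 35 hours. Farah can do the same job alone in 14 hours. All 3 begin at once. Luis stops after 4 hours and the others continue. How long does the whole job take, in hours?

90/11 hours

In the first 4 hours the combined rate is 8/55, so 32/55 of the job is done, leaving 23/55.
After Luis leaves the rate is 1/10 per hour; the remaining 23/55 takes 46/11 hours.
Total = 4 + 46/11 = 90/11 hours.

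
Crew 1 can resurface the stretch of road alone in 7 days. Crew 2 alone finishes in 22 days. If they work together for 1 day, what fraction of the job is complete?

Combined rate: 1/7 + 1/22 = (22 + 7)/154 = 29/154 per day.
In 1 day they complete 1·29/154 = 29/154 of the job.

29/154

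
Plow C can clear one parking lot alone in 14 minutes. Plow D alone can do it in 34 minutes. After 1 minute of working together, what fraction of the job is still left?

107/119

Combined rate: 1/14 + 1/34 = (17 + 7)/238 = 24/238 = 12/119 per minute.
In 1 minute they complete 1·12/119 = 12/119 of the job.
So 107/119 remains.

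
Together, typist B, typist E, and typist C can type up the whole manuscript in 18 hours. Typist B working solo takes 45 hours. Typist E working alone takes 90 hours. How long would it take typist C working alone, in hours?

Combined rate is 1/18 per hour.
Known contribution: 1/45 + 1/90 = (2 + 1)/90 = 3/90 = 1/30 per hour.
So typist C's rate is 1/18 − 1/30 = 1/45, meaning 45 hours alone.

45 hours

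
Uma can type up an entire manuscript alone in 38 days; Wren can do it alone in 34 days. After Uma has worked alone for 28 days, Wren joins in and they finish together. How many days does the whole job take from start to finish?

589/18 days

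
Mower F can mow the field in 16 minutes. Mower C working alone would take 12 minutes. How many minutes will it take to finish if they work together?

Combined rate: 1/16 + 1/12 = (3 + 4)/48 = 7/48 per minute.
Time = 1 ÷ (7/48) = 48/7 minutes.

48/7 minutes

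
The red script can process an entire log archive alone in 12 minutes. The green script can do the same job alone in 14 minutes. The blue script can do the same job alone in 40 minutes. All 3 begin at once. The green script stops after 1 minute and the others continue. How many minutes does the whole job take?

In the first 1 minute the combined rate is 151/840, so 151/840 of the job is done, leaving 689/840.
After the green script leaves the rate is 13/120 per minute; the remaining 689/840 takes 53/7 minutes.
Total = 1 + 53/7 = 60/7 minutes.

60/7 minutes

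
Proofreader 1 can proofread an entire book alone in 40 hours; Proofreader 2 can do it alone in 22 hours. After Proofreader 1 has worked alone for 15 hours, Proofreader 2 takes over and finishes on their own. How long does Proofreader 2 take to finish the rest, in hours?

In 15 hours Proofreader 1 does 15/40 = 3/8 of the job, leaving 5/8.
Proofreader 2 works at 1/22 per hour, so finishing takes 5/8 ÷ 1/22 = 55/4 hours.

55/4 hours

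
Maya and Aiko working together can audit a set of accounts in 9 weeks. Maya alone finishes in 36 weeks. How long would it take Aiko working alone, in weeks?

12 weeks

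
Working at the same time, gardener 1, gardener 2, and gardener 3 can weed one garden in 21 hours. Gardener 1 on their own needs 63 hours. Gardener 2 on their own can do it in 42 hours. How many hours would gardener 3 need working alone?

Combined rate is 1/21 per hour.
Known contribution: 1/63 + 1/42 = (2 + 3)/126 = 5/126 per hour.
So gardener 3's rate is 1/21 − 5/126 = 1/126, meaning 126 hours alone.

126 hours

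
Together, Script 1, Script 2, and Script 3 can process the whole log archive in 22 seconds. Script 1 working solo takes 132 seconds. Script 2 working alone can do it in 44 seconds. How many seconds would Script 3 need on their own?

Combined rate is 1/22 per second.
Known contribution: 1/132 + 1/44 = (1 + 3)/132 = 4/132 = 1/33 per second.
So Script 3's rate is 1/22 − 1/33 = 1/66, meaning 66 seconds alone.

66 seconds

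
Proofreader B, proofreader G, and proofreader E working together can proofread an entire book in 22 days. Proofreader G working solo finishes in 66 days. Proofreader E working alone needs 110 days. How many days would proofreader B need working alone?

Combined rate is 1/22 per day.
Known contribution: 1/66 + 1/110 = (5 + 3)/330 = 8/330 = 4/165 per day.
So proofreader B's rate is 1/22 − 4/165 = 7/330, meaning 330/7 days alone.

330/7 days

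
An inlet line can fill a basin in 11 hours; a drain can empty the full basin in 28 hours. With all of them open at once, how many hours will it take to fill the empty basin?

Net rate = 1/11 − 1/28 = (28 − 11)/308 = 17/308 per hour.
Filling time = 1 ÷ (17/308) = 308/17 hours.

308/17 hours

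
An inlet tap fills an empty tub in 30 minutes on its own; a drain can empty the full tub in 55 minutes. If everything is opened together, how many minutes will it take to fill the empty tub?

66 minutes

Net rate = 1/30 − 1/55 = (11 − 6)/330 = 5/330 = 1/66 per minute.
Filling time = 1 ÷ (1/66) = 66 minutes.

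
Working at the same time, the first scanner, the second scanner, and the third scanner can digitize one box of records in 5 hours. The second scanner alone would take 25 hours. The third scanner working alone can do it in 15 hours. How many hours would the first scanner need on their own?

Combined rate is 1/5 per hour.
Known contribution: 1/25 + 1/15 = (3 + 5)/75 = 8/75 per hour.
So the first scanner's rate is 1/5 − 8/75 = 7/75, meaning 75/7 hours alone.

75/7 hours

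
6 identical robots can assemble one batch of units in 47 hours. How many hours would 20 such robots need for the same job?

141/10 hours

Total work is 6·47 = 282 robot-hours.
With 20 robots: 282/20 = 141/10 hours.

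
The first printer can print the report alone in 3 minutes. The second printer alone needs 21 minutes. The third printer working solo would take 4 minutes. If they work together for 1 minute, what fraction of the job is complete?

53/84

Combined rate: 1/3 + 1/21 + 1/4 = (28 + 4 + 21)/84 = 53/84 per minute.
In 1 minute they complete 1·53/84 = 53/84 of the job.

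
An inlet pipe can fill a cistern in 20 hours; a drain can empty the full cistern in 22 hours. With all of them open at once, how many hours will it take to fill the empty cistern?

Net rate = 1/20 − 1/22 = (11 − 10)/220 = 1/220 per hour.
Filling time = 1 ÷ (1/220) = 220 hours.

220 hours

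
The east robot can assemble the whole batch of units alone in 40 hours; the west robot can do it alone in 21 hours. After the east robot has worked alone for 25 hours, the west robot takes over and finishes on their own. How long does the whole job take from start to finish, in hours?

263/8 hours

In 25 hours the east robot does 25/40 = 5/8 of the job, leaving 3/8.
The west robot works at 1/21 per hour, so finishing takes 3/8 ÷ 1/21 = 63/8 hours.
Total time = 25 + 63/8 = 263/8 hours.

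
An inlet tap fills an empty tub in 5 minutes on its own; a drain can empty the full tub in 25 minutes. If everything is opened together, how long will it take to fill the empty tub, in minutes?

Net rate = 1/5 − 1/25 = (5 − 1)/25 = 4/25 per minute.
Filling time = 1 ÷ (4/25) = 25/4 minutes.

25/4 minutes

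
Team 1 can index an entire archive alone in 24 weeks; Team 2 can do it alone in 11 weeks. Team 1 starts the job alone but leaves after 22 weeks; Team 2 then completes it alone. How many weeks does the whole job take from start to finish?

In 22 weeks Team 1 does 22/24 = 11/12 of the job, leaving 1/12.
Team 2 works at 1/11 per week, so finishing takes 1/12 ÷ 1/11 = 11/12 weeks.
Total time = 22 + 11/12 = 275/12 weeks.

275/12 weeks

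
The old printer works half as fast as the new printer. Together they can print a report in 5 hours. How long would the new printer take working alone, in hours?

Let the new printer's rate be r; then the old printer's rate is (1/2)r, so together (1/2 + 1)r = (3/2)r = 1/5.
Thus r = 2/15 per hour.
The new printer alone: 15/2 hours; the old printer alone: 15 hours.

15/2 hours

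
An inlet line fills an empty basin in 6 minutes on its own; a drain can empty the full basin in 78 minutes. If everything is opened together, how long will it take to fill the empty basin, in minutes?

Net rate = 1/6 − 1/78 = (13 − 1)/78 = 12/78 = 2/13 per minute.
Filling time = 1 ÷ (2/13) = 13/2 minutes.

13/2 minutes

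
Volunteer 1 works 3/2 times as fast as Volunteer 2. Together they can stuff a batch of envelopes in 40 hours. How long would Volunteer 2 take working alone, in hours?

100 hours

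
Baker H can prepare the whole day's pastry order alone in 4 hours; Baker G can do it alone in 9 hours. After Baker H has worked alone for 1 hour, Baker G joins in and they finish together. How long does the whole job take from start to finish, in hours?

40/13 hours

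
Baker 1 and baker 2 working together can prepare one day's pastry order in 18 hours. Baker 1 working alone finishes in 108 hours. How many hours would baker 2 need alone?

108/5 hours

Combined rate is 1/18 per hour.
Known contribution: 1/108 per hour.
So baker 2's rate is 1/18 − 1/108 = 5/108, meaning 108/5 hours alone.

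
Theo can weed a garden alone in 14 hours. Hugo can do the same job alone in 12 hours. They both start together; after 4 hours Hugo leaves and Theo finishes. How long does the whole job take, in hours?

28/3 hours

In the first 4 hours the combined rate is 13/84, so 13/21 of the job is done, leaving 8/21.
After Hugo leaves the rate is 1/14 per hour; the remaining 8/21 takes 16/3 hours.
Total = 4 + 16/3 = 28/3 hours.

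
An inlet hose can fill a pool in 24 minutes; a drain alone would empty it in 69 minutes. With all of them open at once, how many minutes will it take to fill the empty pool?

184/5 minutes

Net rate = 1/24 − 1/69 = (23 − 8)/552 = 15/552 = 5/184 per minute.
Filling time = 1 ÷ (5/184) = 184/5 minutes.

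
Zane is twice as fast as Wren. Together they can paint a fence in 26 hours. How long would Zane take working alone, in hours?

39 hours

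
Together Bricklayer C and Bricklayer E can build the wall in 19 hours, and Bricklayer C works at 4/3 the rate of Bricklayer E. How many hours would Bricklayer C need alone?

133/4 hours

Let Bricklayer E's rate be r; then Bricklayer C's rate is (4/3)r, so together (4/3 + 1)r = (7/3)r = 1/19.
Thus r = 3/133 per hour.
Bricklayer E alone: 133/3 hours; Bricklayer C alone: 133/4 hours.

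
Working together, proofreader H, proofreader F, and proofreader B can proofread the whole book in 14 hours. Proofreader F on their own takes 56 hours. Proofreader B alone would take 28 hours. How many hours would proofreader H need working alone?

56 hours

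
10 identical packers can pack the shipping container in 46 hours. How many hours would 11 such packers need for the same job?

460/11 hours

Total work is 10·46 = 460 packer-hours.
With 11 packers: 460/11 hours.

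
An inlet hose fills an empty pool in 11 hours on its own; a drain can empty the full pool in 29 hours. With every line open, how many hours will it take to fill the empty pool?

319/18 hours

Net rate = 1/11 − 1/29 = (29 − 11)/319 = 18/319 per hour.
Filling time = 1 ÷ (18/319) = 319/18 hours.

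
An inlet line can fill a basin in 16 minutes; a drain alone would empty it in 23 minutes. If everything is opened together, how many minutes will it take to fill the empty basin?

Net rate = 1/16 − 1/23 = (23 − 16)/368 = 7/368 per minute.
Filling time = 1 ÷ (7/368) = 368/7 minutes.

368/7 minutes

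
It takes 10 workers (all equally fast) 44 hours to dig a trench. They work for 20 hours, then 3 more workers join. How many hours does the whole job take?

One worker does 1/440 of the job per hour.
After 20 hours with 10 workers, 5/11 is done (6/11 left).
With 13 workers the rate is 13/440, so the rest takes 6/11 ÷ 13/440 = 240/13 hours.
Total = 20 + 240/13 = 500/13 hours.

500/13 hours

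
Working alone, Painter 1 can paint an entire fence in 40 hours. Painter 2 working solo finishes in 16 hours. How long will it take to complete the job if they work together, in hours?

Combined rate: 1/40 + 1/16 = (2 + 5)/80 = 7/80 per hour.
Time = 1 ÷ (7/80) = 80/7 hours.

80/7 hours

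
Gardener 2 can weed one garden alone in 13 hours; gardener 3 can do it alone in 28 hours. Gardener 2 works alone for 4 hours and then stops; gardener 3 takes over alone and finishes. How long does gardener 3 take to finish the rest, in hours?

In 4 hours gardener 2 does 4/13 of the job, leaving 9/13.
Gardener 3 works at 1/28 per hour, so finishing takes 9/13 ÷ 1/28 = 252/13 hours.

252/13 hours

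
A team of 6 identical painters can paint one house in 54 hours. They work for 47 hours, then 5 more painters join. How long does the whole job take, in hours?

One painter does 1/324 of the job per hour.
After 47 hours with 6 painters, 47/54 is done (7/54 left).
With 11 painters the rate is 11/324, so the rest takes 7/54 ÷ 11/324 = 42/11 hours.
Total = 47 + 42/11 = 559/11 hours.

559/11 hours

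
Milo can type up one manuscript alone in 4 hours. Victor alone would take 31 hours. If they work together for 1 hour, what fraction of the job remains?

89/124

Combined rate: 1/4 + 1/31 = (31 + 4)/124 = 35/124 per hour.
In 1 hour they complete 1·35/124 = 35/124 of the job.
So 89/124 remains.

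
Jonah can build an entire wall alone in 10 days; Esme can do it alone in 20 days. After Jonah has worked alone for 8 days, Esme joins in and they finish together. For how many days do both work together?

4/3 days

In 8 days Jonah does 8/10 = 4/5 of the job, leaving 1/5.
Jonah and Esme together work at 3/20 per day, so finishing takes 1/5 ÷ 3/20 = 4/3 days.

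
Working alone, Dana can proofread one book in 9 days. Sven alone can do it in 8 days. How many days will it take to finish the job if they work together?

Combined rate: 1/9 + 1/8 = (8 + 9)/72 = 17/72 per day.
Time = 1 ÷ (17/72) = 72/17 days.

72/17 days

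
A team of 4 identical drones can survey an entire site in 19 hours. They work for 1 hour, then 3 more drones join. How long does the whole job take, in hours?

79/7 hours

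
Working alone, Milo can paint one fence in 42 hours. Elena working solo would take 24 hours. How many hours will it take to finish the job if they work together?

168/11 hours

With two workers the combined time is the product over the sum: 42·24/(42+24) = 1008/66 = 168/11 hours.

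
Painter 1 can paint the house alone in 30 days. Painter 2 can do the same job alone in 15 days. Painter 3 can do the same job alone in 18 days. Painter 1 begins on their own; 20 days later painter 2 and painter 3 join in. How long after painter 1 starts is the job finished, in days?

155/7 days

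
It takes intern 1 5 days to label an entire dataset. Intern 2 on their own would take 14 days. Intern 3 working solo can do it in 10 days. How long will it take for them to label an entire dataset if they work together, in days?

35/13 days

Combined rate: 1/5 + 1/14 + 1/10 = (14 + 5 + 7)/70 = 26/70 = 13/35 per day.
Time = 1 ÷ (13/35) = 35/13 days.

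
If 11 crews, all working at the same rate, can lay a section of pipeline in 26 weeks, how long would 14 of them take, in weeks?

143/7 weeks

Total work is 11·26 = 286 crew-weeks.
With 14 crews: 286/14 = 143/7 weeks.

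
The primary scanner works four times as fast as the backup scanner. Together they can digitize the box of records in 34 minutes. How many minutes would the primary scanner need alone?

Let the backup scanner's rate be r; then the primary scanner's rate is 4r, so together (4 + 1)r = 5r = 1/34.
Thus r = 1/170 per minute.
The backup scanner alone: 170 minutes; the primary scanner alone: 85/2 minutes.

85/2 minutes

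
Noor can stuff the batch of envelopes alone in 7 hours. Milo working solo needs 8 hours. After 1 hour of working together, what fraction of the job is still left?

Combined rate: 1/7 + 1/8 = (8 + 7)/56 = 15/56 per hour.
In 1 hour they complete 1·15/56 = 15/56 of the job.
So 41/56 remains.

41/56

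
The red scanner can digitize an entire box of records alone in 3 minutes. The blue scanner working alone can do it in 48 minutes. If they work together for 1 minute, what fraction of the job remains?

31/48

Combined rate: 1/3 + 1/48 = (16 + 1)/48 = 17/48 per minute.
In 1 minute they complete 1·17/48 = 17/48 of the job.
So 31/48 remains.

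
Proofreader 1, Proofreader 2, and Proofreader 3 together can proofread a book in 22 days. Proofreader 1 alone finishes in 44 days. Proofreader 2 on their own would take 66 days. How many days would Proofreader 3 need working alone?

132 days

Combined rate is 1/22 per day.
Known contribution: 1/44 + 1/66 = (3 + 2)/132 = 5/132 per day.
So Proofreader 3's rate is 1/22 − 5/132 = 1/132, meaning 132 days alone.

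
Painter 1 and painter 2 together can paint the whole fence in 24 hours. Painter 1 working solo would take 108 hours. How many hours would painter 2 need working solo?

Combined rate is 1/24 per hour.
Known contribution: 1/108 per hour.
So painter 2's rate is 1/24 − 1/108 = 7/216, meaning 216/7 hours alone.

216/7 hours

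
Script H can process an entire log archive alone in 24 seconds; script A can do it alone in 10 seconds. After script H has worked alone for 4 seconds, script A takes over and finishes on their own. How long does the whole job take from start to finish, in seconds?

In 4 seconds script H does 4/24 = 1/6 of the job, leaving 5/6.
Script A works at 1/10 per second, so finishing takes 5/6 ÷ 1/10 = 25/3 seconds.
Total time = 4 + 25/3 = 37/3 seconds.

37/3 seconds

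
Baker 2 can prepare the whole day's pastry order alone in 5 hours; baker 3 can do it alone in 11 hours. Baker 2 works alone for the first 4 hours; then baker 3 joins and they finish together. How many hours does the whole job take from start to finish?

In 4 hours baker 2 does 4/5 of the job, leaving 1/5.
Baker 2 and baker 3 together work at 16/55 per hour, so finishing takes 1/5 ÷ 16/55 = 11/16 hours.
Total time = 4 + 11/16 = 75/16 hours.

75/16 hours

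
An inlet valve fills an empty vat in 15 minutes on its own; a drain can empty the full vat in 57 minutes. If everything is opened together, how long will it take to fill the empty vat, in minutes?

285/14 minutes

Net rate = 1/15 − 1/57 = (19 − 5)/285 = 14/285 per minute.
Filling time = 1 ÷ (14/285) = 285/14 minutes.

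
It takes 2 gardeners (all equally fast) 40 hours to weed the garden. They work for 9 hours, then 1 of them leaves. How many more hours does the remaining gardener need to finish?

One gardener does 1/80 of the job per hour.
After 9 hours with 2 gardeners, 9/40 is done (31/40 left).
With 1 gardener the rate is 1/80, so the rest takes 31/40 ÷ 1/80 = 62 hours.

62 hours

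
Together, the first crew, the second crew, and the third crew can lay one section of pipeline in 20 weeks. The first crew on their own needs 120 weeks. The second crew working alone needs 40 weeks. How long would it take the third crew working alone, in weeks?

60 weeks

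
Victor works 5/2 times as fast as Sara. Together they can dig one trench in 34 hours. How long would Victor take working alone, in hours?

238/5 hours

Let Sara's rate be r; then Victor's rate is (5/2)r, so together (5/2 + 1)r = (7/2)r = 1/34.
Thus r = 1/119 per hour.
Sara alone: 119 hours; Victor alone: 238/5 hours.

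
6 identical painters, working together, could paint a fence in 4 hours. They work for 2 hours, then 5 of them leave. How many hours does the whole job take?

One painter does 1/24 of the job per hour.
After 2 hours with 6 painters, 1/2 is done (1/2 left).
With 1 painter the rate is 1/24, so the rest takes 1/2 ÷ 1/24 = 12 hours.
Total = 2 + 12 = 14 hours.

14 hours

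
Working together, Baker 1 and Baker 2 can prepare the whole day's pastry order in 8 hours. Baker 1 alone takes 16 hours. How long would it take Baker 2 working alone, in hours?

16 hours

Combined rate is 1/8 per hour.
Known contribution: 1/16 per hour.
So Baker 2's rate is 1/8 − 1/16 = 1/16, meaning 16 hours alone.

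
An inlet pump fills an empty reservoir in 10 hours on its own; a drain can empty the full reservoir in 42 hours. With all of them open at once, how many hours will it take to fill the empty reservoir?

Net rate = 1/10 − 1/42 = (21 − 5)/210 = 16/210 = 8/105 per hour.
Filling time = 1 ÷ (8/105) = 105/8 hours.

105/8 hours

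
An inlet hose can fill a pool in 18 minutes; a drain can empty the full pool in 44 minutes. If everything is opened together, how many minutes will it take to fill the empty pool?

396/13 minutes

Net rate = 1/18 − 1/44 = (22 − 9)/396 = 13/396 per minute.
Filling time = 1 ÷ (13/396) = 396/13 minutes.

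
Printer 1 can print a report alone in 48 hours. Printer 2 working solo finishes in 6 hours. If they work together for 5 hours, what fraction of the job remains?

1/16

Combined rate: 1/48 + 1/6 = (1 + 8)/48 = 9/48 = 3/16 per hour.
In 5 hours they complete 5·3/16 = 15/16 of the job.
So 1/16 remains.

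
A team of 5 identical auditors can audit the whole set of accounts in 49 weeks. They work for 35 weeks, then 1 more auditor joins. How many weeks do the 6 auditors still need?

35/3 weeks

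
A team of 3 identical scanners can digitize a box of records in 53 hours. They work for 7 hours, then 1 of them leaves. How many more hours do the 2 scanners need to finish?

One scanner does 1/159 of the job per hour.
After 7 hours with 3 scanners, 7/53 is done (46/53 left).
With 2 scanners the rate is 2/159, so the rest takes 46/53 ÷ 2/159 = 69 hours.

69 hours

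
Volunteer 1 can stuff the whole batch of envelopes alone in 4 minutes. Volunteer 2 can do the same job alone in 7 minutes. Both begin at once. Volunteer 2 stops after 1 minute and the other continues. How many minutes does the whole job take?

In the first 1 minute the combined rate is 11/28, so 11/28 of the job is done, leaving 17/28.
After Volunteer 2 leaves the rate is 1/4 per minute; the remaining 17/28 takes 17/7 minutes.
Total = 1 + 17/7 = 24/7 minutes.

24/7 minutes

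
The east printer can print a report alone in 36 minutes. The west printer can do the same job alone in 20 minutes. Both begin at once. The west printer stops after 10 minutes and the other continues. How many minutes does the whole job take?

18 minutes

In the first 10 minutes the combined rate is 7/90, so 7/9 of the job is done, leaving 2/9.
After the west printer leaves the rate is 1/36 per minute; the remaining 2/9 takes 8 minutes.
Total = 10 + 8 = 18 minutes.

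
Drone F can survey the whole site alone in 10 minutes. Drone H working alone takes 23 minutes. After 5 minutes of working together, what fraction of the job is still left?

Combined rate: 1/10 + 1/23 = (23 + 10)/230 = 33/230 per minute.
In 5 minutes they complete 5·33/230 = 33/46 of the job.
So 13/46 remains.

13/46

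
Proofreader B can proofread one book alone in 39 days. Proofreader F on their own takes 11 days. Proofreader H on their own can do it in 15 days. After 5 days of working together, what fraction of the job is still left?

12/143

Combined rate: 1/39 + 1/11 + 1/15 = (55 + 195 + 143)/2145 = 393/2145 = 131/715 per day.
In 5 days they complete 5·131/715 = 131/143 of the job.
So 12/143 remains.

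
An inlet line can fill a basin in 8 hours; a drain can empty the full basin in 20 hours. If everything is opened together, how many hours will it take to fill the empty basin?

Net rate = 1/8 − 1/20 = (5 − 2)/40 = 3/40 per hour.
Filling time = 1 ÷ (3/40) = 40/3 hours.

40/3 hours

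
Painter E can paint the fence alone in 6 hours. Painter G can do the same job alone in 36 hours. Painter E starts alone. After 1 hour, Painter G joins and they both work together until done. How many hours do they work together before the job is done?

30/7 hours

In the first 1 hour Painter E alone does 1/6 of the job, leaving 5/6.
Once everyone is working, combined rate: 1/6 + 1/36 = (6 + 1)/36 = 7/36 per hour.
Remaining 5/6 at 7/36 per hour takes 30/7 hours.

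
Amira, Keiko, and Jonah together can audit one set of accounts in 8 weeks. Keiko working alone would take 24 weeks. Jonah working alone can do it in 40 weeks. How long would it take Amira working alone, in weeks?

120/7 weeks

Combined rate is 1/8 per week.
Known contribution: 1/24 + 1/40 = (5 + 3)/120 = 8/120 = 1/15 per week.
So Amira's rate is 1/8 − 1/15 = 7/120, meaning 120/7 weeks alone.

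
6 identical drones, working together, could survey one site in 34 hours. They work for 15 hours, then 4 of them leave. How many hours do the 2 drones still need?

57 hours

One drone does 1/204 of the job per hour.
After 15 hours with 6 drones, 15/34 is done (19/34 left).
With 2 drones the rate is 2/204 = 1/102, so the rest takes 19/34 ÷ 1/102 = 57 hours.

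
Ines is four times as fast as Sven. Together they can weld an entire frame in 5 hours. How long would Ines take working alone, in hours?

Let Sven's rate be r; then Ines's rate is 4r, so together (4 + 1)r = 5r = 1/5.
Thus r = 1/25 per hour.
Sven alone: 25 hours; Ines alone: 25/4 hours.

25/4 hours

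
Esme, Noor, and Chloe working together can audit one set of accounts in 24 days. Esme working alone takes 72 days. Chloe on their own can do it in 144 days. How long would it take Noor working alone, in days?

48 days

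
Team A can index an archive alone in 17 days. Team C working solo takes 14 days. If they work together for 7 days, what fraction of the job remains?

Combined rate: 1/17 + 1/14 = (14 + 17)/238 = 31/238 per day.
In 7 days they complete 7·31/238 = 31/34 of the job.
So 3/34 remains.

3/34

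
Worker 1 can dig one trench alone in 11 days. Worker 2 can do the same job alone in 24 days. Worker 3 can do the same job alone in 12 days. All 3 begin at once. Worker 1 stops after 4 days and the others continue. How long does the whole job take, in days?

56/11 days

In the first 4 days the combined rate is 19/88, so 19/22 of the job is done, leaving 3/22.
After worker 1 leaves the rate is 1/8 per day; the remaining 3/22 takes 12/11 days.
Total = 4 + 12/11 = 56/11 days.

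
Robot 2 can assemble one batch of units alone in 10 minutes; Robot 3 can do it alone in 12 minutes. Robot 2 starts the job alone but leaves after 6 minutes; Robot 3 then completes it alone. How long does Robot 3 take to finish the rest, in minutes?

In 6 minutes Robot 2 does 6/10 = 3/5 of the job, leaving 2/5.
Robot 3 works at 1/12 per minute, so finishing takes 2/5 ÷ 1/12 = 24/5 minutes.

24/5 minutes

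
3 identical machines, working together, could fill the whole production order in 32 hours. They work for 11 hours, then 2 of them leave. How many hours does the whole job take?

74 hours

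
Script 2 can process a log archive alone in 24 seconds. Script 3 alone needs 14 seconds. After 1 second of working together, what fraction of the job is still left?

Combined rate: 1/24 + 1/14 = (7 + 12)/168 = 19/168 per second.
In 1 second they complete 1·19/168 = 19/168 of the job.
So 149/168 remains.

149/168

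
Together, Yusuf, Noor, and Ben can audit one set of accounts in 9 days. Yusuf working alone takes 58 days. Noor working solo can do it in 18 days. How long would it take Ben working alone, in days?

Combined rate is 1/9 per day.
Known contribution: 1/58 + 1/18 = (9 + 29)/522 = 38/522 = 19/261 per day.
So Ben's rate is 1/9 − 19/261 = 10/261, meaning 261/10 days alone.

261/10 days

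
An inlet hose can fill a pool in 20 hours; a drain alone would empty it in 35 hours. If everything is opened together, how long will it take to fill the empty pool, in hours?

140/3 hours

Net rate = 1/20 − 1/35 = (7 − 4)/140 = 3/140 per hour.
Filling time = 1 ÷ (3/140) = 140/3 hours.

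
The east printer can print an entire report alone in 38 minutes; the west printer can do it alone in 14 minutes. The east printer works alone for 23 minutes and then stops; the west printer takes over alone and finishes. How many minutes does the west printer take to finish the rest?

105/19 minutes

In 23 minutes the east printer does 23/38 of the job, leaving 15/38.
The west printer works at 1/14 per minute, so finishing takes 15/38 ÷ 1/14 = 105/19 minutes.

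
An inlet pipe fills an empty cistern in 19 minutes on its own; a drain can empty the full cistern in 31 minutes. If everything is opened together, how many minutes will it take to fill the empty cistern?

Net rate = 1/19 − 1/31 = (31 − 19)/589 = 12/589 per minute.
Filling time = 1 ÷ (12/589) = 589/12 minutes.

589/12 minutes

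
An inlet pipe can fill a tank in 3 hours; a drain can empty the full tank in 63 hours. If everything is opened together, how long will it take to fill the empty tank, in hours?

63/20 hours

Net rate = 1/3 − 1/63 = (21 − 1)/63 = 20/63 per hour.
Filling time = 1 ÷ (20/63) = 63/20 hours.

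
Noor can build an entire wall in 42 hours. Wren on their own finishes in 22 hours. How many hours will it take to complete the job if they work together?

Combined rate: 1/42 + 1/22 = (11 + 21)/462 = 32/462 = 16/231 per hour.
Time = 1 ÷ (16/231) = 231/16 hours.

231/16 hours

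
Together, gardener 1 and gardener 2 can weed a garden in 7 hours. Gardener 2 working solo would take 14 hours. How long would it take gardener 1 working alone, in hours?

14 hours

Combined rate is 1/7 per hour.
Known contribution: 1/14 per hour.
So gardener 1's rate is 1/7 − 1/14 = 1/14, meaning 14 hours alone.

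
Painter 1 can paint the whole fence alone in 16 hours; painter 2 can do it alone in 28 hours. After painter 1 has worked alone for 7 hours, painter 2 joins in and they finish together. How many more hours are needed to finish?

63/11 hours

In 7 hours painter 1 does 7/16 of the job, leaving 9/16.
Painter 1 and painter 2 together work at 11/112 per hour, so finishing takes 9/16 ÷ 11/112 = 63/11 hours.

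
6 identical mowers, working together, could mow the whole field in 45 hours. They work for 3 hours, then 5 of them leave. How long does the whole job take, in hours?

One mower does 1/270 of the job per hour.
After 3 hours with 6 mowers, 1/15 is done (14/15 left).
With 1 mower the rate is 1/270, so the rest takes 14/15 ÷ 1/270 = 252 hours.
Total = 3 + 252 = 255 hours.

255 hours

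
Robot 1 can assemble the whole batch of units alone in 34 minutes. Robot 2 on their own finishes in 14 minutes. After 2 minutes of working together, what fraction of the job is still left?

Combined rate: 1/34 + 1/14 = (7 + 17)/238 = 24/238 = 12/119 per minute.
In 2 minutes they complete 2·12/119 = 24/119 of the job.
So 95/119 remains.

95/119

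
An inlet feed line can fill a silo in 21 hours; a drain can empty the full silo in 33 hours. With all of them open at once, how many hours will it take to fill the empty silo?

Net rate = 1/21 − 1/33 = (11 − 7)/231 = 4/231 per hour.
Filling time = 1 ÷ (4/231) = 231/4 hours.

231/4 hours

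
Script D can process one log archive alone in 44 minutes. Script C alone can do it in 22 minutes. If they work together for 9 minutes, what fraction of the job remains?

17/44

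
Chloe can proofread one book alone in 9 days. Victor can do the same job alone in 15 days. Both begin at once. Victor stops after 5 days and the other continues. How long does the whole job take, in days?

6 days

In the first 5 days the combined rate is 8/45, so 8/9 of the job is done, leaving 1/9.
After Victor leaves the rate is 1/9 per day; the remaining 1/9 takes 1 day.
Total = 5 + 1 = 6 days.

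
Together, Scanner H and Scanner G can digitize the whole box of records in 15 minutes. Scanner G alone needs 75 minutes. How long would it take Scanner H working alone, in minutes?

75/4 minutes

Combined rate is 1/15 per minute.
Known contribution: 1/75 per minute.
So Scanner H's rate is 1/15 − 1/75 = 4/75, meaning 75/4 minutes alone.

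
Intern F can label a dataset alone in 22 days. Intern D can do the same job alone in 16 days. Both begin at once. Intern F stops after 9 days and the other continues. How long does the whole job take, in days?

In the first 9 days the combined rate is 19/176, so 171/176 of the job is done, leaving 5/176.
After Intern F leaves the rate is 1/16 per day; the remaining 5/176 takes 5/11 days.
Total = 9 + 5/11 = 104/11 days.

104/11 days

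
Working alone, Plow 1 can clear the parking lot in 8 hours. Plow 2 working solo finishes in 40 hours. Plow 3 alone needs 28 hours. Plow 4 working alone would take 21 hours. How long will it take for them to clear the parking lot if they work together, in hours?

30/7 hours

Combined rate: 1/8 + 1/40 + 1/28 + 1/21 = (105 + 21 + 30 + 40)/840 = 196/840 = 7/30 per hour.
Time = 1 ÷ (7/30) = 30/7 hours.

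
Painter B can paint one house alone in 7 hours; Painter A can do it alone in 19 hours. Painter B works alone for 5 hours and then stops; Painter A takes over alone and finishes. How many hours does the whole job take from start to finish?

73/7 hours

In 5 hours Painter B does 5/7 of the job, leaving 2/7.
Painter A works at 1/19 per hour, so finishing takes 2/7 ÷ 1/19 = 38/7 hours.
Total time = 5 + 38/7 = 73/7 hours.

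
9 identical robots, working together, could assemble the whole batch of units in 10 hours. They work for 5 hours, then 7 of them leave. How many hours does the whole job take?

55/2 hours

One robot does 1/90 of the job per hour.
After 5 hours with 9 robots, 1/2 is done (1/2 left).
With 2 robots the rate is 2/90 = 1/45, so the rest takes 1/2 ÷ 1/45 = 45/2 hours.
Total = 5 + 45/2 = 55/2 hours.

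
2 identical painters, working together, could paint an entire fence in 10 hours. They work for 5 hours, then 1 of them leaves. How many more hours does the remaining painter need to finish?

10 hours

One painter does 1/20 of the job per hour.
After 5 hours with 2 painters, 1/2 is done (1/2 left).
With 1 painter the rate is 1/20, so the rest takes 1/2 ÷ 1/20 = 10 hours.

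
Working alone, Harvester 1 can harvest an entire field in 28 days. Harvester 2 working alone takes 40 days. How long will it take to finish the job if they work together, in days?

280/17 days

With two workers the combined time is the product over the sum: 28·40/(28+40) = 1120/68 = 280/17 days.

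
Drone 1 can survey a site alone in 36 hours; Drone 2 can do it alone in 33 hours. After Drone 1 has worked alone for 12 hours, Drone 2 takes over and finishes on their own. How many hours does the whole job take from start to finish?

In 12 hours Drone 1 does 12/36 = 1/3 of the job, leaving 2/3.
Drone 2 works at 1/33 per hour, so finishing takes 2/3 ÷ 1/33 = 22 hours.
Total time = 12 + 22 = 34 hours.

34 hours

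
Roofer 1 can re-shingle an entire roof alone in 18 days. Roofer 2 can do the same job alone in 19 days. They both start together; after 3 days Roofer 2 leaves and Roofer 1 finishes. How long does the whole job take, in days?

288/19 days

In the first 3 days the combined rate is 37/342, so 37/114 of the job is done, leaving 77/114.
After Roofer 2 leaves the rate is 1/18 per day; the remaining 77/114 takes 231/19 days.
Total = 3 + 231/19 = 288/19 days.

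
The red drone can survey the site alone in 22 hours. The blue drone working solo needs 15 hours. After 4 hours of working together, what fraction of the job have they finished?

Combined rate: 1/22 + 1/15 = (15 + 22)/330 = 37/330 per hour.
In 4 hours they complete 4·37/330 = 74/165 of the job.

74/165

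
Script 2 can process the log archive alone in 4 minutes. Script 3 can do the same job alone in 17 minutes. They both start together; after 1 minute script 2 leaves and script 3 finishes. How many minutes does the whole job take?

In the first 1 minute the combined rate is 21/68, so 21/68 of the job is done, leaving 47/68.
After script 2 leaves the rate is 1/17 per minute; the remaining 47/68 takes 47/4 minutes.
Total = 1 + 47/4 = 51/4 minutes.

51/4 minutes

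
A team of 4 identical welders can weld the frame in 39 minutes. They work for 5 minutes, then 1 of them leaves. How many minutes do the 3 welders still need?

One welder does 1/156 of the job per minute.
After 5 minutes with 4 welders, 5/39 is done (34/39 left).
With 3 welders the rate is 3/156 = 1/52, so the rest takes 34/39 ÷ 1/52 = 136/3 minutes.

136/3 minutes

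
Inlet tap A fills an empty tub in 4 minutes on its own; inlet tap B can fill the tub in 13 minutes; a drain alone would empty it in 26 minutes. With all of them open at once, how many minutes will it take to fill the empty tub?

Net rate = 1/4 + 1/13 − 1/26 = (13 + 4 − 2)/52 = 15/52 per minute.
Filling time = 1 ÷ (15/52) = 52/15 minutes.

52/15 minutes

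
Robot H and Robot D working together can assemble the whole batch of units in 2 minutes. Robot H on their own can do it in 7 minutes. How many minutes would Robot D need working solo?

14/5 minutes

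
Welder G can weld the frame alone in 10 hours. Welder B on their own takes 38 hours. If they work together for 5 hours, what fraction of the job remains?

Combined rate: 1/10 + 1/38 = (19 + 5)/190 = 24/190 = 12/95 per hour.
In 5 hours they complete 5·12/95 = 12/19 of the job.
So 7/19 remains.

7/19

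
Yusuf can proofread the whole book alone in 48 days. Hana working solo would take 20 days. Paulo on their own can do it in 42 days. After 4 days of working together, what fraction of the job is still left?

Combined rate: 1/48 + 1/20 + 1/42 = (35 + 84 + 40)/1680 = 159/1680 = 53/560 per day.
In 4 days they complete 4·53/560 = 53/140 of the job.
So 87/140 remains.

87/140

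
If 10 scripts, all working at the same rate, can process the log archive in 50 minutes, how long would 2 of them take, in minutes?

250 minutes

Total work is 10·50 = 500 script-minutes.
With 2 scripts: 500/2 = 250 minutes.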